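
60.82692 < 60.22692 False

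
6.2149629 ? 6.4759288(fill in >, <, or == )<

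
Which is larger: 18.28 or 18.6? 18.6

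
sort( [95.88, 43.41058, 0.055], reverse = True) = [95.88, 43.41058, 0.055]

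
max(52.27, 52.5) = 52.5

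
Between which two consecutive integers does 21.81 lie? 21 and 22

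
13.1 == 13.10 True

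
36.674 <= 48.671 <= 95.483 True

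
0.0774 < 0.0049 False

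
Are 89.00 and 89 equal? Yes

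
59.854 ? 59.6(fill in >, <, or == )>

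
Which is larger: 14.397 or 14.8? 14.8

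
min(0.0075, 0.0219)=0.0075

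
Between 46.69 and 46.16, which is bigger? 46.69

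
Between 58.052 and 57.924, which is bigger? 58.052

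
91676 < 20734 False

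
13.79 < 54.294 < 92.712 True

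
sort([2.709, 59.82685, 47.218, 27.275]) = [2.709, 27.275, 47.218, 59.82685]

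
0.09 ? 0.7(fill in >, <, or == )<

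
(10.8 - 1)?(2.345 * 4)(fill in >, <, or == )>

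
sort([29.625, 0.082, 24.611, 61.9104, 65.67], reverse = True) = [65.67, 61.9104, 29.625, 24.611, 0.082]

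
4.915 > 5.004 False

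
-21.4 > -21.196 False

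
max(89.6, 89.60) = 89.60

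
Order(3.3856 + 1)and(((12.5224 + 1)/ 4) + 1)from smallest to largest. (((12.5224 + 1)/ 4) + 1), (3.3856 + 1)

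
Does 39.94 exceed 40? No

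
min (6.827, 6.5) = 6.5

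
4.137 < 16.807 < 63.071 True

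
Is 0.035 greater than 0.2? No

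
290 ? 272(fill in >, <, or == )>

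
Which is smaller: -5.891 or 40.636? -5.891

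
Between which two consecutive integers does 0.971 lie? 0 and 1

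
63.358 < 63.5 True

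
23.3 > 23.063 True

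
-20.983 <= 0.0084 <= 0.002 False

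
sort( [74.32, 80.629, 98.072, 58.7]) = [58.7, 74.32, 80.629, 98.072]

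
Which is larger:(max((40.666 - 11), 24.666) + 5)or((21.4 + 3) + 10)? (max((40.666 - 11), 24.666) + 5)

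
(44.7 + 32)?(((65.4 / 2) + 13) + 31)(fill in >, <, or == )==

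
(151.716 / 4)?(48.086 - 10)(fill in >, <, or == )<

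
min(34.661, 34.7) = 34.661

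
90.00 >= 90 True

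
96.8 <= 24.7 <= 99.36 False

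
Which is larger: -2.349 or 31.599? 31.599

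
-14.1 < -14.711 False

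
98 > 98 False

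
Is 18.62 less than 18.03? No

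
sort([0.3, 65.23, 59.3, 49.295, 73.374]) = [0.3, 49.295, 59.3, 65.23, 73.374]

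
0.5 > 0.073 True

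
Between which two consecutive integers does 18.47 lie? 18 and 19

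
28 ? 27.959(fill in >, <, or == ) >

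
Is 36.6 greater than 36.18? Yes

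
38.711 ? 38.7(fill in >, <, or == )>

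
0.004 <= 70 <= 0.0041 False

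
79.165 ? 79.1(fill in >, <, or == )>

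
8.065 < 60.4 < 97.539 True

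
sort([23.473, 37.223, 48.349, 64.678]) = [23.473, 37.223, 48.349, 64.678]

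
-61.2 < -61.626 False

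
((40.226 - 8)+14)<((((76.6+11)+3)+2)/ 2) True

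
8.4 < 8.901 True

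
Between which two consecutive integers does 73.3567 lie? 73 and 74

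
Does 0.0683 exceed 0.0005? Yes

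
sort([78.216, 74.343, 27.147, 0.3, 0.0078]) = [0.0078, 0.3, 27.147, 74.343, 78.216]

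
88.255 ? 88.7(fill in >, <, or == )<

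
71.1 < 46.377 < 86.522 False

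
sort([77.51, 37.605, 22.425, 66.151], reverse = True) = [77.51, 66.151, 37.605, 22.425]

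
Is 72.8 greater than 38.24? Yes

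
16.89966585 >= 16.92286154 False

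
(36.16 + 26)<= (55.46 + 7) True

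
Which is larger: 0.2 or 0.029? 0.2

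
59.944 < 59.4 False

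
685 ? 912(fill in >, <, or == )<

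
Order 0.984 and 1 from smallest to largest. 0.984, 1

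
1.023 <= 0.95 False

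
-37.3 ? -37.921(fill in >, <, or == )>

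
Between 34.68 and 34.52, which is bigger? 34.68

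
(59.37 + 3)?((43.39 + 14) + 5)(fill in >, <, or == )<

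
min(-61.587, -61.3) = -61.587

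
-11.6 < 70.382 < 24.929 False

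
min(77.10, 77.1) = 77.10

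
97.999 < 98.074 True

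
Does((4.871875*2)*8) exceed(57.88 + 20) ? Yes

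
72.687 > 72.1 True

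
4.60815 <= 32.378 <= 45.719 True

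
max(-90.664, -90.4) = -90.4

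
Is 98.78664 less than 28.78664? No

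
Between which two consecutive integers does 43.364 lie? 43 and 44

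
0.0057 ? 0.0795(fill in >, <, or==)<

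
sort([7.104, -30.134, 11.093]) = [-30.134, 7.104, 11.093]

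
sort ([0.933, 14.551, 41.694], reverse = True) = [41.694, 14.551, 0.933]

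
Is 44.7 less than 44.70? No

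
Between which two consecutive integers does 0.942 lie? 0 and 1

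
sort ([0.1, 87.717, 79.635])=[0.1, 79.635, 87.717]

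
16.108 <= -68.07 False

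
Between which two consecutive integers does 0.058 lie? 0 and 1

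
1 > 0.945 True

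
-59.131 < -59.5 False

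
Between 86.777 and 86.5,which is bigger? 86.777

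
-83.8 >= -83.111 False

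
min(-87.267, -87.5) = -87.5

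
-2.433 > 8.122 False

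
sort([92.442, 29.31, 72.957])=[29.31, 72.957, 92.442]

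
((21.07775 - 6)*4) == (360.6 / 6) False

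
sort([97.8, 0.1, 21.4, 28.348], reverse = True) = [97.8, 28.348, 21.4, 0.1]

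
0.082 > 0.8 False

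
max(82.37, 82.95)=82.95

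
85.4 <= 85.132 False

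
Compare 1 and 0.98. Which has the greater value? 1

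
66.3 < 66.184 False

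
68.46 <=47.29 False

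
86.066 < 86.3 True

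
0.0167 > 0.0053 True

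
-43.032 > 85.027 False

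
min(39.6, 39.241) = 39.241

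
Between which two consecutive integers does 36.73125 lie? 36 and 37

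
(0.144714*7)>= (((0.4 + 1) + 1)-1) False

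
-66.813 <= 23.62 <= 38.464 True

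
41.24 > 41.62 False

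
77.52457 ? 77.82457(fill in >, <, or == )<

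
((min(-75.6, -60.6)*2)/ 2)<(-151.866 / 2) False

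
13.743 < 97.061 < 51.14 False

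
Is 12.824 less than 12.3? No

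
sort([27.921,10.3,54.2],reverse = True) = [54.2,27.921,10.3]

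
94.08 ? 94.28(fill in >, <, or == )<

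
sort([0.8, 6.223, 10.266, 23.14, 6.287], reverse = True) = [23.14, 10.266, 6.287, 6.223, 0.8]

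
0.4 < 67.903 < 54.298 False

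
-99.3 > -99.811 True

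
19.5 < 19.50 False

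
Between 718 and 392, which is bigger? 718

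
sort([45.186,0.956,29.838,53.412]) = [0.956,29.838,45.186,53.412]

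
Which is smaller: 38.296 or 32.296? 32.296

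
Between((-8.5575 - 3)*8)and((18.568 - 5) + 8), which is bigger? ((18.568 - 5) + 8)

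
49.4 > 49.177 True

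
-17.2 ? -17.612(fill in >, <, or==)>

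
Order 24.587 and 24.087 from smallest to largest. 24.087, 24.587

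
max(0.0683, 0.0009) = 0.0683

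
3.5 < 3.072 False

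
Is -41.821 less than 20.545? Yes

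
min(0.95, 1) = 0.95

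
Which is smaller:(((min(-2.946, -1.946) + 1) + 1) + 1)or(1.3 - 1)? (((min(-2.946, -1.946) + 1) + 1) + 1)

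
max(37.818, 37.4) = 37.818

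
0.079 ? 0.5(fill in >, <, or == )<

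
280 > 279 True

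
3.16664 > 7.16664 False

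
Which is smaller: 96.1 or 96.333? 96.1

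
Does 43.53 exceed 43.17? Yes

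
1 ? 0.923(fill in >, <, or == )>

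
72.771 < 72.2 False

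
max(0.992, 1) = 1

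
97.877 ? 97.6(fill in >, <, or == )>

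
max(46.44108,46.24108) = 46.44108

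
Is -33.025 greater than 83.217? No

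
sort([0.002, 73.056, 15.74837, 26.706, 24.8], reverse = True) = [73.056, 26.706, 24.8, 15.74837, 0.002]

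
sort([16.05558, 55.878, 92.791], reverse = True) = [92.791, 55.878, 16.05558]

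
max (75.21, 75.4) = 75.4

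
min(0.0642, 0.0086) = 0.0086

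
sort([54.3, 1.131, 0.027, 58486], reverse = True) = [58486, 54.3, 1.131, 0.027]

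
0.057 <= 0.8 True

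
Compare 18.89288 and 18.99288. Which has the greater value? 18.99288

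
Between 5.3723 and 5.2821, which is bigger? 5.3723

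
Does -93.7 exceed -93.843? Yes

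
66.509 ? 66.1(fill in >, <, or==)>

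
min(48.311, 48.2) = 48.2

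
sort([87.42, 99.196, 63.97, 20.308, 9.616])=[9.616, 20.308, 63.97, 87.42, 99.196]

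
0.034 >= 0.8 False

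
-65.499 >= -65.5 True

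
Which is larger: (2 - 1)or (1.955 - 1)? (2 - 1)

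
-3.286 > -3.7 True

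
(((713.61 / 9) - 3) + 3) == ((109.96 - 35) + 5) False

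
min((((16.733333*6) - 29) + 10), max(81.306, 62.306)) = 81.306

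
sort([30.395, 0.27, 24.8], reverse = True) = [30.395, 24.8, 0.27]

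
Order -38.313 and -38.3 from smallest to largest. -38.313, -38.3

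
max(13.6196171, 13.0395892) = 13.6196171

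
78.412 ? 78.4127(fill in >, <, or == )<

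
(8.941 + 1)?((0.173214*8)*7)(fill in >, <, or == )>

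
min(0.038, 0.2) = 0.038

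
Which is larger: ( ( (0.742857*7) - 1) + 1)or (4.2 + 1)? (4.2 + 1)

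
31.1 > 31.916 False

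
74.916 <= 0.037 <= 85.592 False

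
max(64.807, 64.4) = 64.807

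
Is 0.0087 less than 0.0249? Yes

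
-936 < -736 True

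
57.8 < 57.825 True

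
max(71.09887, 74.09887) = 74.09887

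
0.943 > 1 False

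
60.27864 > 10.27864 True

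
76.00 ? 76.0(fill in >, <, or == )==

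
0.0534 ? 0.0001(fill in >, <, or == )>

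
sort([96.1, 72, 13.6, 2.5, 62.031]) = [2.5, 13.6, 62.031, 72, 96.1]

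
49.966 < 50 True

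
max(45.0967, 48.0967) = 48.0967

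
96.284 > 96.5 False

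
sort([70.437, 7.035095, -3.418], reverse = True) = [70.437, 7.035095, -3.418]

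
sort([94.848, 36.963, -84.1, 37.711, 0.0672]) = [-84.1, 0.0672, 36.963, 37.711, 94.848]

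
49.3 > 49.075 True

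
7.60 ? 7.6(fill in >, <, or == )==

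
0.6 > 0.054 True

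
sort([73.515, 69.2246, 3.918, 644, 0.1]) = [0.1, 3.918, 69.2246, 73.515, 644]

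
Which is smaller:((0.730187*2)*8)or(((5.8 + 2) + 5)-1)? ((0.730187*2)*8)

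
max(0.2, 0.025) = 0.2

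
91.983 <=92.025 True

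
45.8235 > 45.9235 False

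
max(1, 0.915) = 1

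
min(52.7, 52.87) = 52.7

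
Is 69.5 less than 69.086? No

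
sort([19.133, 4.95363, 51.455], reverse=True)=[51.455, 19.133, 4.95363]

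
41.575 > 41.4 True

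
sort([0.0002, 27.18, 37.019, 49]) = [0.0002, 27.18, 37.019, 49]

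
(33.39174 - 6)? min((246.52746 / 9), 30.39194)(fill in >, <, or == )<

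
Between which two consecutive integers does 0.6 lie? 0 and 1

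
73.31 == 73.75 False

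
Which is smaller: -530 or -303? -530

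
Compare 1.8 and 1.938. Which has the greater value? 1.938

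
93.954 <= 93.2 False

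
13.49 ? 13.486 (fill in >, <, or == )>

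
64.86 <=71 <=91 True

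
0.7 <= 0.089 False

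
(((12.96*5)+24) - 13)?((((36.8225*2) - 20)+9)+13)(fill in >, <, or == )>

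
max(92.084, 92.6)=92.6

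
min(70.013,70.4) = 70.013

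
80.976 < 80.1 False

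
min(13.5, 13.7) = 13.5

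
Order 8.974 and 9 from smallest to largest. 8.974, 9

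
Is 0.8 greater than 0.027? Yes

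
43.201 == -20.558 False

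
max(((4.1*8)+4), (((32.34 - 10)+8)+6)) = 36.8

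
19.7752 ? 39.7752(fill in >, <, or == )<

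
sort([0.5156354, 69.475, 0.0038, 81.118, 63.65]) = [0.0038, 0.5156354, 63.65, 69.475, 81.118]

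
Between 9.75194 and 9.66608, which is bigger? 9.75194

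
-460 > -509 True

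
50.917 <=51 True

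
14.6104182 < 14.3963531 False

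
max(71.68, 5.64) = 71.68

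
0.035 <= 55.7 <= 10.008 False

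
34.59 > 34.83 False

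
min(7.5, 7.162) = 7.162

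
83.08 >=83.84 False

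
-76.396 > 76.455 False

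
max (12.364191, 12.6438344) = 12.6438344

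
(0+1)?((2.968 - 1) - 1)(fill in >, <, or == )>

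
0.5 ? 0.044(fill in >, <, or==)>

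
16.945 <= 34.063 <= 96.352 True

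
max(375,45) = 375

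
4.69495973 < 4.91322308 True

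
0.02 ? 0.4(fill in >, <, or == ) <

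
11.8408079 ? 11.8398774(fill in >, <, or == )>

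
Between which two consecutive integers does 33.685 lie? 33 and 34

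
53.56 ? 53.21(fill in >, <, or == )>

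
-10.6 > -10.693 True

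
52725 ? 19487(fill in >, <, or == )>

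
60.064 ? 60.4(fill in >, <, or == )<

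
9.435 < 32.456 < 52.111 True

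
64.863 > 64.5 True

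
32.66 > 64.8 False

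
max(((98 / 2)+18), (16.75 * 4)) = 67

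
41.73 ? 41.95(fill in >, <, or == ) <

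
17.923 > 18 False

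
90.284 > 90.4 False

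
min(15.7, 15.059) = 15.059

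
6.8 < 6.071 False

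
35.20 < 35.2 False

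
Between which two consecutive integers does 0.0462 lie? 0 and 1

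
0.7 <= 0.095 False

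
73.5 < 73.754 True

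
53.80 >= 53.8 True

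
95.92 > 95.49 True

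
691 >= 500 True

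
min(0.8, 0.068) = 0.068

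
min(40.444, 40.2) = 40.2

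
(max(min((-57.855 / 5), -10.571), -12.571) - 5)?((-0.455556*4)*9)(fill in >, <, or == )<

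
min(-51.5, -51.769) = -51.769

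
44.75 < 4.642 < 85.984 False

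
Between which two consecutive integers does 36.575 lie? 36 and 37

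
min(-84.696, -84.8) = -84.8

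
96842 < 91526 False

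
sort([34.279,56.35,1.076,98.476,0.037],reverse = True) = [98.476,56.35,34.279,1.076,0.037]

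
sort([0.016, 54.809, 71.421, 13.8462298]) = [0.016, 13.8462298, 54.809, 71.421]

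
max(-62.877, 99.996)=99.996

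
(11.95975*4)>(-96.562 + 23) True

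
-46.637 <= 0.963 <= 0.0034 False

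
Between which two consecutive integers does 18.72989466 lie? 18 and 19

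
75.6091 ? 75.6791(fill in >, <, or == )<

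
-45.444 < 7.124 True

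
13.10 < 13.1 False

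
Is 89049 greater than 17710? Yes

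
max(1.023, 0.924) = 1.023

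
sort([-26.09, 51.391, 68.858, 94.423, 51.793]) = [-26.09, 51.391, 51.793, 68.858, 94.423]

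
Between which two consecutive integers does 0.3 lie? 0 and 1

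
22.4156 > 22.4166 False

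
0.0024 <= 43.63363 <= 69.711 True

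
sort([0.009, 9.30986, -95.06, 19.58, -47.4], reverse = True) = [19.58, 9.30986, 0.009, -47.4, -95.06]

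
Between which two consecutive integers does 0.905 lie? 0 and 1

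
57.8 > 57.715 True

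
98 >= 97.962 True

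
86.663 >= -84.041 True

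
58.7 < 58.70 False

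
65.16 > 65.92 False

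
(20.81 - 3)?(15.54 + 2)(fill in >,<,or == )>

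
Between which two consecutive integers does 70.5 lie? 70 and 71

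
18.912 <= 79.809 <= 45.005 False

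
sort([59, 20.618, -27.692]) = [-27.692, 20.618, 59]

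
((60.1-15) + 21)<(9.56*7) True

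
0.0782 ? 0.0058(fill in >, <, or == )>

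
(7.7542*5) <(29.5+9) False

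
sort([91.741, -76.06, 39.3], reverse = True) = [91.741, 39.3, -76.06]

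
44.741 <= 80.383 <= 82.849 True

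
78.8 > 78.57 True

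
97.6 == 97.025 False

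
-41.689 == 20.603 False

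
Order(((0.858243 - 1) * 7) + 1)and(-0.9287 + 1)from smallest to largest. (((0.858243 - 1) * 7) + 1),(-0.9287 + 1)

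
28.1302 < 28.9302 True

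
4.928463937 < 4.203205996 False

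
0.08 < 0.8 True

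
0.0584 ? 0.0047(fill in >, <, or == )>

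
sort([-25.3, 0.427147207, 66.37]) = [-25.3, 0.427147207, 66.37]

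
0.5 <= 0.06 False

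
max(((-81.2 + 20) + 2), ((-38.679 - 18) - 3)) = -59.2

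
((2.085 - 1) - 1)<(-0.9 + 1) True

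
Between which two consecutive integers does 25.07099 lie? 25 and 26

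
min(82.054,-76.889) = -76.889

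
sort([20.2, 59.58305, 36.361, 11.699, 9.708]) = [9.708, 11.699, 20.2, 36.361, 59.58305]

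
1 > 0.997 True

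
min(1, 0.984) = 0.984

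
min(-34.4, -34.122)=-34.4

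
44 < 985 True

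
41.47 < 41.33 False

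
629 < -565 False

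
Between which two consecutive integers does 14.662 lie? 14 and 15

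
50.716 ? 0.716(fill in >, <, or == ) >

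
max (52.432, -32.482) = 52.432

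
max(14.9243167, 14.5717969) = 14.9243167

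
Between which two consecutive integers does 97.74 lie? 97 and 98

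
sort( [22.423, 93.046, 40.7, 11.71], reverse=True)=[93.046, 40.7, 22.423, 11.71]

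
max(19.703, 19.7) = 19.703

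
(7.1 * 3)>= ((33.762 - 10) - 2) False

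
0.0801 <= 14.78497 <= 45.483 True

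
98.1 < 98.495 True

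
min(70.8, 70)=70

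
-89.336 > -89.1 False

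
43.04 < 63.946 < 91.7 True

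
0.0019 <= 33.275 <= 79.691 True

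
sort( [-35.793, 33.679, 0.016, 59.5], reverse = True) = [59.5, 33.679, 0.016, -35.793]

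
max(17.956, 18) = 18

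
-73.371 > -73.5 True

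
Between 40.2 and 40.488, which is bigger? 40.488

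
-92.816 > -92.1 False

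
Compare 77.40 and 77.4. They are equal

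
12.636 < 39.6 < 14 False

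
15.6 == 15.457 False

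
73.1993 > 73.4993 False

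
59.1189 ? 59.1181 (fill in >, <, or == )>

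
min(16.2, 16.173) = 16.173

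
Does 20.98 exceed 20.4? Yes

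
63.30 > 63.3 False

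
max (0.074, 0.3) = 0.3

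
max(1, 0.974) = 1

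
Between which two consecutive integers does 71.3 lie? 71 and 72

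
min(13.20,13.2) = 13.20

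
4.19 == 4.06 False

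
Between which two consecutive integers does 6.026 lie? 6 and 7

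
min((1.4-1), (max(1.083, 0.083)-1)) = 0.083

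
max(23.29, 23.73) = 23.73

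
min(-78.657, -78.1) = -78.657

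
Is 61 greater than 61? No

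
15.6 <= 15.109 False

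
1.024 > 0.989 True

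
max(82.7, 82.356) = 82.7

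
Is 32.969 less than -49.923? No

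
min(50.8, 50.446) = 50.446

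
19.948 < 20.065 True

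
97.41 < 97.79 True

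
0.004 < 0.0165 True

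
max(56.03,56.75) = 56.75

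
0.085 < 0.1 True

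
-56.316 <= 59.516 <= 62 True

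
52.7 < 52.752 True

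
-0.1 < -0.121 False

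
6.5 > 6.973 False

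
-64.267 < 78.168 True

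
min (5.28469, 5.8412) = 5.28469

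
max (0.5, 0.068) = 0.5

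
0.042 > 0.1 False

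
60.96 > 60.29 True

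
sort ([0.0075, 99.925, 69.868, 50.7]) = [0.0075, 50.7, 69.868, 99.925]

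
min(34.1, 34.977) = 34.1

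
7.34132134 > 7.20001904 True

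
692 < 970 True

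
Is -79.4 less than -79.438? No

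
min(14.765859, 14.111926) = 14.111926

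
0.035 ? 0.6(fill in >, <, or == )<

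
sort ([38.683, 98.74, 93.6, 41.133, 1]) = [1, 38.683, 41.133, 93.6, 98.74]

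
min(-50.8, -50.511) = -50.8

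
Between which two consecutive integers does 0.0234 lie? 0 and 1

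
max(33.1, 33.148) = 33.148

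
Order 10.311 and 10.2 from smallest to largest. 10.2, 10.311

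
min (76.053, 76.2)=76.053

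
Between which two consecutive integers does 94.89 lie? 94 and 95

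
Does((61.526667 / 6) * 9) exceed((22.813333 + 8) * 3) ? No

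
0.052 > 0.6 False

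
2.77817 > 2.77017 True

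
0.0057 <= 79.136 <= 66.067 False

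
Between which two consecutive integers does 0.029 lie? 0 and 1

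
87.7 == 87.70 True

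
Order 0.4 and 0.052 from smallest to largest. 0.052, 0.4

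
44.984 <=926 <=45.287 False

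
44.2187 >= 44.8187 False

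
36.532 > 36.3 True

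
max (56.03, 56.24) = 56.24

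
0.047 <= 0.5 True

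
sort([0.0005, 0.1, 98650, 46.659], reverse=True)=[98650, 46.659, 0.1, 0.0005]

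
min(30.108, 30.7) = 30.108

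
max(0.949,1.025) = 1.025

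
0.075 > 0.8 False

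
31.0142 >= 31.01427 False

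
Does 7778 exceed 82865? No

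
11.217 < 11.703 True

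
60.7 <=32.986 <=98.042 False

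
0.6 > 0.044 True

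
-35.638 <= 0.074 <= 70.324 True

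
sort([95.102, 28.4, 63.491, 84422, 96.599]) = [28.4, 63.491, 95.102, 96.599, 84422]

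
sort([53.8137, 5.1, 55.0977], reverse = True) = [55.0977, 53.8137, 5.1]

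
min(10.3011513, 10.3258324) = 10.3011513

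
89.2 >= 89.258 False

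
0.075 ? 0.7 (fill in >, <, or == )<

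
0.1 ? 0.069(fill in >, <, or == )>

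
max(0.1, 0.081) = 0.1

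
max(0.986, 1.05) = 1.05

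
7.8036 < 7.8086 True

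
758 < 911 True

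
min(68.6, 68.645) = 68.6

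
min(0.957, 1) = 0.957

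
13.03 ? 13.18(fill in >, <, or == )<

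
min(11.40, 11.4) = 11.40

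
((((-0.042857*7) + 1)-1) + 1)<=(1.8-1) True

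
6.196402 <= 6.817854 True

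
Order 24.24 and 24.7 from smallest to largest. 24.24, 24.7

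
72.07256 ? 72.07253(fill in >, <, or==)>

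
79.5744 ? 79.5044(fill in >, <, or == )>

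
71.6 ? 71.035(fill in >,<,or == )>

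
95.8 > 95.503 True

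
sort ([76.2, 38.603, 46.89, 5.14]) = [5.14, 38.603, 46.89, 76.2]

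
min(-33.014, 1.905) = -33.014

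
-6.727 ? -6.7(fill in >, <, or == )<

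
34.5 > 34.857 False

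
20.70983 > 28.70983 False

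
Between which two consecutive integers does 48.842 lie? 48 and 49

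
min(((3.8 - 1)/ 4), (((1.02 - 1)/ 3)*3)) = 0.02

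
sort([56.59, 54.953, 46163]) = [54.953, 56.59, 46163]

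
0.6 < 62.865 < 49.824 False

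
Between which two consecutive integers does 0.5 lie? 0 and 1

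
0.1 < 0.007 False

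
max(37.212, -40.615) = 37.212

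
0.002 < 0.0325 True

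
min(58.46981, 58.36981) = 58.36981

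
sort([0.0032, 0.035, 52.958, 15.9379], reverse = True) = [52.958, 15.9379, 0.035, 0.0032]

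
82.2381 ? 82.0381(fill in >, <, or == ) >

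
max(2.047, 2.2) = 2.2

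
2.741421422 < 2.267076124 False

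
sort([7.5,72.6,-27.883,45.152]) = [-27.883,7.5,45.152,72.6]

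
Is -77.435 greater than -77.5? Yes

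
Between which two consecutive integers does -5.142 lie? -6 and -5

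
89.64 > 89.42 True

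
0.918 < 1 True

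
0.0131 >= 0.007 True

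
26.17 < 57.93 True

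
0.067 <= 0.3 True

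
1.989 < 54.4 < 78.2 True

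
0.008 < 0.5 True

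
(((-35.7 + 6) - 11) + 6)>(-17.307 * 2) False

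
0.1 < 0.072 False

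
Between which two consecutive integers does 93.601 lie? 93 and 94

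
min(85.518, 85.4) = 85.4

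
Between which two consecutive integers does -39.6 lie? -40 and -39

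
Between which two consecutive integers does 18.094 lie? 18 and 19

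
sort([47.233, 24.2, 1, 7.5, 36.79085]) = [1, 7.5, 24.2, 36.79085, 47.233]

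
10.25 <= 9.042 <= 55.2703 False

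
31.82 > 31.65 True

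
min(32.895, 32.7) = 32.7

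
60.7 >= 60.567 True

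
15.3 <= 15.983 True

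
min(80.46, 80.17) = 80.17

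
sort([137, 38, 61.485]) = [38, 61.485, 137]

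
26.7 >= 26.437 True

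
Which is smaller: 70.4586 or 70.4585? 70.4585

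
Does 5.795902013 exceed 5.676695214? Yes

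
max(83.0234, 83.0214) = 83.0234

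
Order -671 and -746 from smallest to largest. -746, -671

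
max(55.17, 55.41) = 55.41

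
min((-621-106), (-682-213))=-895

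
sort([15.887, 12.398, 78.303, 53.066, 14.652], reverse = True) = [78.303, 53.066, 15.887, 14.652, 12.398]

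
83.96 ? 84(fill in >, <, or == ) <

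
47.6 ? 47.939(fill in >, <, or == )<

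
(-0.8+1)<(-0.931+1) False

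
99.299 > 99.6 False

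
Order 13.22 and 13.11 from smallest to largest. 13.11, 13.22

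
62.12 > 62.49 False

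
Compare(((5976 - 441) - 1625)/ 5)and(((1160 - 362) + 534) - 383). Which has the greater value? (((1160 - 362) + 534) - 383)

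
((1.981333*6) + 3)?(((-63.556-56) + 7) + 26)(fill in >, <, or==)>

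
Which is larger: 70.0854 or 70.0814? 70.0854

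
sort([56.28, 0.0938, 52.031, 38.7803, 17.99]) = [0.0938, 17.99, 38.7803, 52.031, 56.28]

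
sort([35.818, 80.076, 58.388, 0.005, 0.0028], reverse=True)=[80.076, 58.388, 35.818, 0.005, 0.0028]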